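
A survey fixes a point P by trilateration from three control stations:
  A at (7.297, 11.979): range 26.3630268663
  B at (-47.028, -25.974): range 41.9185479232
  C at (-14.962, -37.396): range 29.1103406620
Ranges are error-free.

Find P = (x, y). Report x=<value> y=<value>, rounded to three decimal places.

eq1: (x − 7.297)² + (y − 11.979)² = 26.3630268663²
eq2: (x + 47.028)² + (y + 25.974)² = 41.9185479232²
eq3: (x + 14.962)² + (y + 37.396)² = 29.1103406620²
eq1−eq3, eq1−eq2 (x²,y² cancel):
  -44.518·x − 98.750·y = 1273.176862
  -108.650·x − 75.906·y = 1627.383336
det = -44.518·-75.906 − -98.750·-108.650 = -7350.004192
x = (1273.176862·-75.906 − -98.750·1627.383336) / -7350.004192 = -8.715960
y = (-44.518·1627.383336 − 1273.176862·-108.650) / -7350.004192 = -8.963643

x=-8.716 y=-8.964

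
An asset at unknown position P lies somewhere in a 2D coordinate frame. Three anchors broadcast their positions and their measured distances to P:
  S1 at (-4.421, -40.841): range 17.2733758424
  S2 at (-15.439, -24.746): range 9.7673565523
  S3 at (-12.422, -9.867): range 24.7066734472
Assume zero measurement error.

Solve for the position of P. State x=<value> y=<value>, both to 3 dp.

eq1: (x + 4.421)² + (y + 40.841)² = 17.2733758424²
eq2: (x + 15.439)² + (y + 24.746)² = 9.7673565523²
eq3: (x + 12.422)² + (y + 9.867)² = 24.7066734472²
eq3−eq2, eq3−eq1 (x²,y² cancel):
  -6.034·x − 29.758·y = 1114.081923
  16.002·x − 61.948·y = 1747.918949
det = -6.034·-61.948 − -29.758·16.002 = 849.981748
x = (1114.081923·-61.948 − -29.758·1747.918949) / 849.981748 = -20.001106
y = (-6.034·1747.918949 − 1114.081923·16.002) / 849.981748 = -33.382460

x=-20.001 y=-33.382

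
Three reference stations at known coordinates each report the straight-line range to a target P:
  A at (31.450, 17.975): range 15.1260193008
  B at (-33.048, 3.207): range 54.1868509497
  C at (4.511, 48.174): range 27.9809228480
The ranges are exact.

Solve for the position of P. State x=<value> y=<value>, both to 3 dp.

x=17.284 y=23.279

eq1: (x − 31.450)² + (y − 17.975)² = 15.1260193008²
eq2: (x + 33.048)² + (y − 3.207)² = 54.1868509497²
eq3: (x − 4.511)² + (y − 48.174)² = 27.9809228480²
eq2−eq3, eq2−eq1 (x²,y² cancel):
  75.118·x + 89.934·y = 3391.911016
  128.996·x + 29.536·y = 2917.166328
det = 75.118·29.536 − 89.934·128.996 = -9382.441016
x = (3391.911016·29.536 − 89.934·2917.166328) / -9382.441016 = 17.284303
y = (75.118·2917.166328 − 3391.911016·128.996) / -9382.441016 = 23.278724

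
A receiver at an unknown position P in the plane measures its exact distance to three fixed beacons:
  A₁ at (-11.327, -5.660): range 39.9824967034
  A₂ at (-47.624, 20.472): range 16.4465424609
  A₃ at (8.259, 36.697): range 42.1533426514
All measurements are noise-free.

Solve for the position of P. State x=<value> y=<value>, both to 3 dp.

x=-32.978 y=27.953

eq1: (x + 11.327)² + (y + 5.660)² = 39.9824967034²
eq2: (x + 47.624)² + (y − 20.472)² = 16.4465424609²
eq3: (x − 8.259)² + (y − 36.697)² = 42.1533426514²
eq3−eq1, eq3−eq2 (x²,y² cancel):
  -39.172·x − 84.714·y = -1076.240107
  -111.766·x − 32.450·y = 2778.682808
det = -39.172·-32.450 − -84.714·-111.766 = -8197.013524
x = (-1076.240107·-32.450 − -84.714·2778.682808) / -8197.013524 = -32.977538
y = (-39.172·2778.682808 − -1076.240107·-111.766) / -8197.013524 = 27.953304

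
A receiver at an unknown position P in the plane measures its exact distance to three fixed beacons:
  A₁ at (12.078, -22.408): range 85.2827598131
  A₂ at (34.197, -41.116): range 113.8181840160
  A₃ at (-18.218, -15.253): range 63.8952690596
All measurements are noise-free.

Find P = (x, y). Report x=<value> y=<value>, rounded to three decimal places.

x=-40.762 y=44.533

eq1: (x − 12.078)² + (y + 22.408)² = 85.2827598131²
eq2: (x − 34.197)² + (y + 41.116)² = 113.8181840160²
eq3: (x + 18.218)² + (y + 15.253)² = 63.8952690596²
eq2−eq1, eq2−eq3 (x²,y² cancel):
  -44.238·x + 37.416·y = 3469.466174
  -104.830·x + 51.726·y = 6576.562872
det = -44.238·51.726 − 37.416·-104.830 = 1634.064492
x = (3469.466174·51.726 − 37.416·6576.562872) / 1634.064492 = -40.761591
y = (-44.238·6576.562872 − 3469.466174·-104.830) / 1634.064492 = 44.533218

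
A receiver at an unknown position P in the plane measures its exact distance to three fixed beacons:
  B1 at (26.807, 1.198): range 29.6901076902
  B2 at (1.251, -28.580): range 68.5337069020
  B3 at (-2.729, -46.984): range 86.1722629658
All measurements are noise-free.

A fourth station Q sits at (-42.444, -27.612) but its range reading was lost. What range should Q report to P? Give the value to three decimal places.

eq1: (x − 26.807)² + (y − 1.198)² = 29.6901076902²
eq2: (x − 1.251)² + (y + 28.580)² = 68.5337069020²
eq3: (x + 2.729)² + (y + 46.984)² = 86.1722629658²
eq3−eq2, eq3−eq1 (x²,y² cancel):
  7.960·x + 36.808·y = 1332.227627
  59.072·x + 96.364·y = 5049.263166
det = 7.960·96.364 − 36.808·59.072 = -1407.264736
x = (1332.227627·96.364 − 36.808·5049.263166) / -1407.264736 = 40.841282
y = (7.960·5049.263166 − 1332.227627·59.072) / -1407.264736 = 27.361743
|P − Q| = √((40.841282 − -42.444)² + (27.361743 − -27.612)²) = 99.792537

99.793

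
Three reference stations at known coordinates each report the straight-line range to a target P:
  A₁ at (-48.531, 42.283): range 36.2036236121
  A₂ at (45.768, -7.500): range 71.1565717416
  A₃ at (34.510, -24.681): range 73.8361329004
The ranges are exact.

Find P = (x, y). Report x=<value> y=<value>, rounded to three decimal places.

eq1: (x + 48.531)² + (y − 42.283)² = 36.2036236121²
eq2: (x − 45.768)² + (y + 7.500)² = 71.1565717416²
eq3: (x − 34.510)² + (y + 24.681)² = 73.8361329004²
eq2−eq3, eq2−eq1 (x²,y² cancel):
  -22.516·x − 34.362·y = -739.384783
  -188.598·x + 99.566·y = 5744.705565
det = -22.516·99.566 − -34.362·-188.598 = -8722.432532
x = (-739.384783·99.566 − -34.362·5744.705565) / -8722.432532 = -14.191223
y = (-22.516·5744.705565 − -739.384783·-188.598) / -8722.432532 = 30.816436

x=-14.191 y=30.816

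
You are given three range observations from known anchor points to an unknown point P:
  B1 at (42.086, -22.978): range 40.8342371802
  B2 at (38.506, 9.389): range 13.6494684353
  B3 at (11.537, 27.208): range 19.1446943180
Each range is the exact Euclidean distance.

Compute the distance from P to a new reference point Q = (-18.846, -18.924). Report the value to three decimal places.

55.799

eq1: (x − 42.086)² + (y + 22.978)² = 40.8342371802²
eq2: (x − 38.506)² + (y − 9.389)² = 13.6494684353²
eq3: (x − 11.537)² + (y − 27.208)² = 19.1446943180²
eq3−eq1, eq3−eq2 (x²,y² cancel):
  61.098·x − 100.372·y = 124.926641
  53.938·x − 35.638·y = 877.699056
det = 61.098·-35.638 − -100.372·53.938 = 3236.454412
x = (124.926641·-35.638 − -100.372·877.699056) / 3236.454412 = 25.844416
y = (61.098·877.699056 − 124.926641·53.938) / 3236.454412 = 14.487262
|P − Q| = √((25.844416 − -18.846)² + (14.487262 − -18.924)²) = 55.799155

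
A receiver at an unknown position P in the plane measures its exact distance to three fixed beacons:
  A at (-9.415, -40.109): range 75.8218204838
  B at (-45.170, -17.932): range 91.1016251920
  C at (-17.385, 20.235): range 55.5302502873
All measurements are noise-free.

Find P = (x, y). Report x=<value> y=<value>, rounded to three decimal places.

eq1: (x + 9.415)² + (y + 40.109)² = 75.8218204838²
eq2: (x + 45.170)² + (y + 17.932)² = 91.1016251920²
eq3: (x + 17.385)² + (y − 20.235)² = 55.5302502873²
eq1−eq3, eq1−eq2 (x²,y² cancel):
  -15.940·x + 120.688·y = 1679.659109
  -71.510·x + 44.354·y = -1886.046233
det = -15.940·44.354 − 120.688·-71.510 = 7923.396120
x = (1679.659109·44.354 − 120.688·-1886.046233) / 7923.396120 = 38.130461
y = (-15.940·-1886.046233 − 1679.659109·-71.510) / 7923.396120 = 18.953489

x=38.130 y=18.953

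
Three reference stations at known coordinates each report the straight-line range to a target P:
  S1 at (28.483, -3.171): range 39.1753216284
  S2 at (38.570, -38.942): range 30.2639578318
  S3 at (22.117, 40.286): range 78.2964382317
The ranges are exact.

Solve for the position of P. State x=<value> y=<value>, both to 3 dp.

x=8.382 y=-36.796

eq1: (x − 28.483)² + (y + 3.171)² = 39.1753216284²
eq2: (x − 38.570)² + (y + 38.942)² = 30.2639578318²
eq3: (x − 22.117)² + (y − 40.286)² = 78.2964382317²
eq1−eq2, eq1−eq3 (x²,y² cancel):
  20.174·x − 71.542·y = 2801.586415
  -12.732·x + 86.914·y = -3304.839460
det = 20.174·86.914 − -71.542·-12.732 = 842.530292
x = (2801.586415·86.914 − -71.542·-3304.839460) / 842.530292 = 8.382200
y = (20.174·-3304.839460 − 2801.586415·-12.732) / 842.530292 = -36.796342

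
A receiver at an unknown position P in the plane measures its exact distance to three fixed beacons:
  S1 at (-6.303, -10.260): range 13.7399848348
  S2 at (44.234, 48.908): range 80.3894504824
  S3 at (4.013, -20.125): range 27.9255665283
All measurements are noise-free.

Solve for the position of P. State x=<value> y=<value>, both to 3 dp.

eq1: (x + 6.303)² + (y + 10.260)² = 13.7399848348²
eq2: (x − 44.234)² + (y − 48.908)² = 80.3894504824²
eq3: (x − 4.013)² + (y + 20.125)² = 27.9255665283²
eq1−eq2, eq1−eq3 (x²,y² cancel):
  101.074·x + 118.336·y = -2070.032755
  20.632·x − 19.730·y = -314.925698
det = 101.074·-19.730 − 118.336·20.632 = -4435.698372
x = (-2070.032755·-19.730 − 118.336·-314.925698) / -4435.698372 = -17.609131
y = (101.074·-314.925698 − -2070.032755·20.632) / -4435.698372 = -2.452402

x=-17.609 y=-2.452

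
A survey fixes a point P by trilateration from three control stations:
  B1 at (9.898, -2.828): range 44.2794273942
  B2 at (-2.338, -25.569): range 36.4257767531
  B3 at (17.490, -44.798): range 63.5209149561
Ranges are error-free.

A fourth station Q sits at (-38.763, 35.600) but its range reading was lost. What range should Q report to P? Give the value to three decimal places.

eq1: (x − 9.898)² + (y + 2.828)² = 44.2794273942²
eq2: (x + 2.338)² + (y + 25.569)² = 36.4257767531²
eq3: (x − 17.490)² + (y + 44.798)² = 63.5209149561²
eq2−eq3, eq2−eq1 (x²,y² cancel):
  39.656·x − 38.458·y = -1054.548526
  24.472·x + 45.482·y = -1187.102495
det = 39.656·45.482 − -38.458·24.472 = 2744.778368
x = (-1054.548526·45.482 − -38.458·-1187.102495) / 2744.778368 = -34.107149
y = (39.656·-1187.102495 − -1054.548526·24.472) / 2744.778368 = -7.748831
|P − Q| = √((-34.107149 − -38.763)² + (-7.748831 − 35.600)²) = 43.598144

43.598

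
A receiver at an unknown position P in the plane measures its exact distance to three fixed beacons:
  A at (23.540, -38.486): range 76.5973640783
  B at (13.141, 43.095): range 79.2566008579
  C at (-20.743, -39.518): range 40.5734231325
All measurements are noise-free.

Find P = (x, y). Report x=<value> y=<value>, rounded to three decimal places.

eq1: (x − 23.540)² + (y + 38.486)² = 76.5973640783²
eq2: (x − 13.141)² + (y − 43.095)² = 79.2566008579²
eq3: (x + 20.743)² + (y + 39.518)² = 40.5734231325²
eq1−eq3, eq1−eq2 (x²,y² cancel):
  -88.566·x − 2.064·y = 4177.594096
  -20.798·x + 163.162·y = -419.891486
det = -88.566·163.162 − -2.064·-20.798 = -14493.532764
x = (4177.594096·163.162 − -2.064·-419.891486) / -14493.532764 = -46.969774
y = (-88.566·-419.891486 − 4177.594096·-20.798) / -14493.532764 = -8.560626

x=-46.970 y=-8.561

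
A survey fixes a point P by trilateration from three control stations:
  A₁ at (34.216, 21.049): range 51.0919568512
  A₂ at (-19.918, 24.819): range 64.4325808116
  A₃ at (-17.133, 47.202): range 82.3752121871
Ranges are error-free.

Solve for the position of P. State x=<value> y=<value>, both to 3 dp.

x=17.881 y=-27.361

eq1: (x − 34.216)² + (y − 21.049)² = 51.0919568512²
eq2: (x + 19.918)² + (y − 24.819)² = 64.4325808116²
eq3: (x + 17.133)² + (y − 47.202)² = 82.3752121871²
eq3−eq2, eq3−eq1 (x²,y² cancel):
  -5.570·x − 44.766·y = 1125.259105
  102.698·x − 52.306·y = 3267.514092
det = -5.570·-52.306 − -44.766·102.698 = 4888.723088
x = (1125.259105·-52.306 − -44.766·3267.514092) / 4888.723088 = 17.881097
y = (-5.570·3267.514092 − 1125.259105·102.698) / 4888.723088 = -27.361319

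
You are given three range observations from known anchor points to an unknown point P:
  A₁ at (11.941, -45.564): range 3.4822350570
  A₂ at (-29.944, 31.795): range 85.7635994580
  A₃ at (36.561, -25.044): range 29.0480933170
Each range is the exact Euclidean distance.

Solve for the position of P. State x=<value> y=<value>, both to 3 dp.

x=13.209 y=-42.321

eq1: (x − 11.941)² + (y + 45.564)² = 3.4822350570²
eq2: (x + 29.944)² + (y − 31.795)² = 85.7635994580²
eq3: (x − 36.561)² + (y + 25.044)² = 29.0480933170²
eq2−eq1, eq2−eq3 (x²,y² cancel):
  83.770·x − 154.718·y = 7654.369447
  133.010·x − 113.678·y = 6567.946763
det = 83.770·-113.678 − -154.718·133.010 = 11056.235120
x = (7654.369447·-113.678 − -154.718·6567.946763) / 11056.235120 = 13.209395
y = (83.770·6567.946763 − 7654.369447·133.010) / 11056.235120 = -42.320987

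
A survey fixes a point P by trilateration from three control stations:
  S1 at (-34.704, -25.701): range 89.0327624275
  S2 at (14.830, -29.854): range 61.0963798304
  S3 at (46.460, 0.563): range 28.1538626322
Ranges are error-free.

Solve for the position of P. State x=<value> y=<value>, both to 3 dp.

x=36.997 y=27.079

eq1: (x + 34.704)² + (y + 25.701)² = 89.0327624275²
eq2: (x − 14.830)² + (y + 29.854)² = 61.0963798304²
eq3: (x − 46.460)² + (y − 0.563)² = 28.1538626322²
eq3−eq1, eq3−eq2 (x²,y² cancel):
  -162.328·x − 52.528·y = -7428.132356
  -63.260·x − 60.834·y = -3987.786000
det = -162.328·-60.834 − -52.528·-63.260 = 6552.140272
x = (-7428.132356·-60.834 − -52.528·-3987.786000) / 6552.140272 = 36.997465
y = (-162.328·-3987.786000 − -7428.132356·-63.260) / 6552.140272 = 27.079041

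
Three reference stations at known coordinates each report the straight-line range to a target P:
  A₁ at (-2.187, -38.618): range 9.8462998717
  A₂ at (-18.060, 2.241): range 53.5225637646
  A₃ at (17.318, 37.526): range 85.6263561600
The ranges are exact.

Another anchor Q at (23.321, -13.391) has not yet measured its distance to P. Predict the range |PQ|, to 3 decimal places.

eq1: (x + 2.187)² + (y + 38.618)² = 9.8462998717²
eq2: (x + 18.060)² + (y − 2.241)² = 53.5225637646²
eq3: (x − 17.318)² + (y − 37.526)² = 85.6263561600²
eq2−eq1, eq2−eq3 (x²,y² cancel):
  31.746·x − 81.718·y = 3932.662423
  70.756·x + 70.570·y = -3090.279918
det = 31.746·70.570 − -81.718·70.756 = 8022.354028
x = (3932.662423·70.570 − -81.718·-3090.279918) / 8022.354028 = 3.115855
y = (31.746·-3090.279918 − 3932.662423·70.756) / 8022.354028 = -46.914346
|P − Q| = √((3.115855 − 23.321)² + (-46.914346 − -13.391)²) = 39.141571

39.142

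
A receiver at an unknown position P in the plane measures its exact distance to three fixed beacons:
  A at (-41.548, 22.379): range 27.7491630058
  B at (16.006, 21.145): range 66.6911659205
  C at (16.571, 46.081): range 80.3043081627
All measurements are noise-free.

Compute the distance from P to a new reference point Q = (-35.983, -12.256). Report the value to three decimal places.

eq1: (x + 41.548)² + (y − 22.379)² = 27.7491630058²
eq2: (x − 16.006)² + (y − 21.145)² = 66.6911659205²
eq3: (x − 16.571)² + (y − 46.081)² = 80.3043081627²
eq3−eq2, eq3−eq1 (x²,y² cancel):
  -1.130·x − 49.872·y = 306.316757
  -116.238·x − 47.404·y = 5507.765205
det = -1.130·-47.404 − -49.872·-116.238 = -5743.455016
x = (306.316757·-47.404 − -49.872·5507.765205) / -5743.455016 = -45.297234
y = (-1.130·5507.765205 − 306.316757·-116.238) / -5743.455016 = -5.115714
|P − Q| = √((-45.297234 − -35.983)² + (-5.115714 − -12.256)²) = 11.736211

11.736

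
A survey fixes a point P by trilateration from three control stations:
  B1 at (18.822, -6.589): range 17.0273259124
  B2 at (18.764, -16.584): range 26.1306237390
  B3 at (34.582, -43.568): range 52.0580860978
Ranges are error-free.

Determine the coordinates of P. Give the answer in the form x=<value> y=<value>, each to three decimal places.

eq1: (x − 18.822)² + (y + 6.589)² = 17.0273259124²
eq2: (x − 18.764)² + (y + 16.584)² = 26.1306237390²
eq3: (x − 34.582)² + (y + 43.568)² = 52.0580860978²
eq1−eq2, eq1−eq3 (x²,y² cancel):
  -0.116·x − 19.990·y = -163.445522
  31.520·x − 73.958·y = 276.288243
det = -0.116·-73.958 − -19.990·31.520 = 638.663928
x = (-163.445522·-73.958 − -19.990·276.288243) / 638.663928 = 27.574919
y = (-0.116·276.288243 − -163.445522·31.520) / 638.663928 = 8.016350

x=27.575 y=8.016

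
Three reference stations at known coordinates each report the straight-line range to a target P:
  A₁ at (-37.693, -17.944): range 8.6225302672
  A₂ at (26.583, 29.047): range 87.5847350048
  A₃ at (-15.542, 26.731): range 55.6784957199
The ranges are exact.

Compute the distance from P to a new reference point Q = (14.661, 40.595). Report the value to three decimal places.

eq1: (x + 37.693)² + (y + 17.944)² = 8.6225302672²
eq2: (x − 26.583)² + (y − 29.047)² = 87.5847350048²
eq3: (x + 15.542)² + (y − 26.731)² = 55.6784957199²
eq1−eq3, eq1−eq2 (x²,y² cancel):
  44.302·x + 89.350·y = -3812.396117
  128.552·x + 93.982·y = -7789.103065
det = 44.302·93.982 − 89.350·128.552 = -7322.530636
x = (-3812.396117·93.982 − 89.350·-7789.103065) / -7322.530636 = -46.112439
y = (44.302·-7789.103065 − -3812.396117·128.552) / -7322.530636 = -19.804397
|P − Q| = √((-46.112439 − 14.661)² + (-19.804397 − 40.595)²) = 85.682542

85.683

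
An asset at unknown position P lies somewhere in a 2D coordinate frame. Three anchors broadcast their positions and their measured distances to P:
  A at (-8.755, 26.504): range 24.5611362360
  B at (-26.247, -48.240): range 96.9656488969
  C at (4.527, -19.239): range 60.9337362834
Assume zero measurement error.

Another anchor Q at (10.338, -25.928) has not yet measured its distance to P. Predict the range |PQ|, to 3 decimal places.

67.301

eq1: (x + 8.755)² + (y − 26.504)² = 24.5611362360²
eq2: (x + 26.247)² + (y + 48.240)² = 96.9656488969²
eq3: (x − 4.527)² + (y + 19.239)² = 60.9337362834²
eq3−eq2, eq3−eq1 (x²,y² cancel):
  -61.548·x − 58.002·y = -3064.047090
  -26.564·x + 91.486·y = 3498.149995
det = -61.548·91.486 − -58.002·-26.564 = -7171.545456
x = (-3064.047090·91.486 − -58.002·3498.149995) / -7171.545456 = 10.795123
y = (-61.548·3498.149995 − -3064.047090·-26.564) / -7171.545456 = 41.371485
|P − Q| = √((10.795123 − 10.338)² + (41.371485 − -25.928)²) = 67.301037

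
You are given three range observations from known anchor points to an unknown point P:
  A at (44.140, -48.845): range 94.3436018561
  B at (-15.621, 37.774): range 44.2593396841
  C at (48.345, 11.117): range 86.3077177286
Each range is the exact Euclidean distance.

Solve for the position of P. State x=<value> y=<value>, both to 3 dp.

x=-37.120 y=-0.913

eq1: (x − 44.140)² + (y + 48.845)² = 94.3436018561²
eq2: (x + 15.621)² + (y − 37.774)² = 44.2593396841²
eq3: (x − 48.345)² + (y − 11.117)² = 86.3077177286²
eq2−eq3, eq2−eq1 (x²,y² cancel):
  127.932·x − 53.314·y = -4700.196993
  119.522·x − 173.238·y = -4278.543154
det = 127.932·-173.238 − -53.314·119.522 = -15790.487908
x = (-4700.196993·-173.238 − -53.314·-4278.543154) / -15790.487908 = -37.120226
y = (127.932·-4278.543154 − -4700.196993·119.522) / -15790.487908 = -0.912851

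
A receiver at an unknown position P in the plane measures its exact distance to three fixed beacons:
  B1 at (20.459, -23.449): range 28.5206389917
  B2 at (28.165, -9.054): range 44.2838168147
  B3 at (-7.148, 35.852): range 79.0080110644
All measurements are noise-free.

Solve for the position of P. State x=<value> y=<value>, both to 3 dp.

x=-0.428 y=-42.870

eq1: (x − 20.459)² + (y + 23.449)² = 28.5206389917²
eq2: (x − 28.165)² + (y + 9.054)² = 44.2838168147²
eq3: (x + 7.148)² + (y − 35.852)² = 79.0080110644²
eq1−eq3, eq1−eq2 (x²,y² cancel):
  -55.214·x + 118.602·y = -5060.805438
  15.412·x + 28.790·y = -1240.813724
det = -55.214·28.790 − 118.602·15.412 = -3417.505084
x = (-5060.805438·28.790 − 118.602·-1240.813724) / -3417.505084 = -0.427915
y = (-55.214·-1240.813724 − -5060.805438·15.412) / -3417.505084 = -42.869701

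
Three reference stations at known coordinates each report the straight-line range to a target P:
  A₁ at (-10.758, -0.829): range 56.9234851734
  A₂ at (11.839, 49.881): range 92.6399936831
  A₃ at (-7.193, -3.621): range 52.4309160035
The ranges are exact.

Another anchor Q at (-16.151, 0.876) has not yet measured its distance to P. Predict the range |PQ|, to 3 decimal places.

eq1: (x + 10.758)² + (y + 0.829)² = 56.9234851734²
eq2: (x − 11.839)² + (y − 49.881)² = 92.6399936831²
eq3: (x + 7.193)² + (y + 3.621)² = 52.4309160035²
eq2−eq1, eq2−eq3 (x²,y² cancel):
  -45.194·x − 101.420·y = 2830.030988
  -38.064·x − 107.004·y = 3269.742285
det = -45.194·-107.004 − -101.420·-38.064 = 975.487896
x = (2830.030988·-107.004 − -101.420·3269.742285) / 975.487896 = 29.516129
y = (-45.194·3269.742285 − 2830.030988·-38.064) / 975.487896 = -41.056822
|P − Q| = √((29.516129 − -16.151)² + (-41.056822 − 0.876)²) = 61.998776

61.999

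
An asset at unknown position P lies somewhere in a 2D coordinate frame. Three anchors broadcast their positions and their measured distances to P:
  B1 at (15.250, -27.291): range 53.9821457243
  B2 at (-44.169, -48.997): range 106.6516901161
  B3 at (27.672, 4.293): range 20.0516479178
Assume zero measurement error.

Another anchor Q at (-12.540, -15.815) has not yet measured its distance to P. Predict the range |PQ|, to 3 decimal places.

eq1: (x − 15.250)² + (y + 27.291)² = 53.9821457243²
eq2: (x + 44.169)² + (y + 48.997)² = 106.6516901161²
eq3: (x − 27.672)² + (y − 4.293)² = 20.0516479178²
eq1−eq3, eq1−eq2 (x²,y² cancel):
  24.844·x + 63.168·y = 2318.811725
  -118.838·x − 43.412·y = -5086.265559
det = 24.844·-43.412 − 63.168·-118.838 = 6428.231056
x = (2318.811725·-43.412 − 63.168·-5086.265559) / 6428.231056 = 34.321257
y = (24.844·-5086.265559 − 2318.811725·-118.838) / 6428.231056 = 23.210081
|P − Q| = √((34.321257 − -12.540)² + (23.210081 − -15.815)²) = 60.983066

60.983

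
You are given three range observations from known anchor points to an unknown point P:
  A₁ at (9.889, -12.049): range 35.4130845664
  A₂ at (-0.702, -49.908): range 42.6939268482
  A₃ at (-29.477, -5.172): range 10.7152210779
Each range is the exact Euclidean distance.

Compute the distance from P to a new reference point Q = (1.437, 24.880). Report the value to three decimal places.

eq1: (x − 9.889)² + (y + 12.049)² = 35.4130845664²
eq2: (x + 0.702)² + (y + 49.908)² = 42.6939268482²
eq3: (x + 29.477)² + (y + 5.172)² = 10.7152210779²
eq3−eq1, eq3−eq2 (x²,y² cancel):
  78.732·x − 13.754·y = -1791.942987
  57.550·x − 89.472·y = -112.297272
det = 78.732·-89.472 − -13.754·57.550 = -6252.766804
x = (-1791.942987·-89.472 − -13.754·-112.297272) / -6252.766804 = -25.394228
y = (78.732·-112.297272 − -1791.942987·57.550) / -6252.766804 = -15.078914
|P − Q| = √((-25.394228 − 1.437)² + (-15.078914 − 24.880)²) = 48.131378

48.131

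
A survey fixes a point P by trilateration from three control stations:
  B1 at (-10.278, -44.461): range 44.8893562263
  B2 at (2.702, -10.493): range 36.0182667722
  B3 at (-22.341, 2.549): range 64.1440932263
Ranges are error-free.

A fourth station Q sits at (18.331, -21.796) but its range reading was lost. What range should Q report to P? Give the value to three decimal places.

16.747

eq1: (x + 10.278)² + (y + 44.461)² = 44.8893562263²
eq2: (x − 2.702)² + (y + 10.493)² = 36.0182667722²
eq3: (x + 22.341)² + (y − 2.549)² = 64.1440932263²
eq1−eq2, eq1−eq3 (x²,y² cancel):
  25.960·x + 67.936·y = -1247.275191
  -24.126·x + 94.020·y = -3676.210516
det = 25.960·94.020 − 67.936·-24.126 = 4079.783136
x = (-1247.275191·94.020 − 67.936·-3676.210516) / 4079.783136 = 32.471879
y = (25.960·-3676.210516 − -1247.275191·-24.126) / 4079.783136 = -30.767858
|P − Q| = √((32.471879 − 18.331)² + (-30.767858 − -21.796)²) = 16.746901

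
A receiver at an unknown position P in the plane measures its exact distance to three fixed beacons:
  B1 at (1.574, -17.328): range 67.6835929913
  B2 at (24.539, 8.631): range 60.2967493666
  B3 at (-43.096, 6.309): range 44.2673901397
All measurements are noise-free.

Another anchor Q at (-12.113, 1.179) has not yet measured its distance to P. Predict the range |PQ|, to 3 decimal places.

45.871

eq1: (x − 1.574)² + (y + 17.328)² = 67.6835929913²
eq2: (x − 24.539)² + (y − 8.631)² = 60.2967493666²
eq3: (x + 43.096)² + (y − 6.309)² = 44.2673901397²
eq1−eq3, eq1−eq2 (x²,y² cancel):
  -89.340·x + 47.274·y = 4215.798567
  45.930·x + 51.918·y = 1319.290398
det = -89.340·51.918 − 47.274·45.930 = -6809.648940
x = (4215.798567·51.918 − 47.274·1319.290398) / -6809.648940 = -22.983225
y = (-89.340·1319.290398 − 4215.798567·45.930) / -6809.648940 = 45.743479
|P − Q| = √((-22.983225 − -12.113)² + (45.743479 − 1.179)²) = 45.871065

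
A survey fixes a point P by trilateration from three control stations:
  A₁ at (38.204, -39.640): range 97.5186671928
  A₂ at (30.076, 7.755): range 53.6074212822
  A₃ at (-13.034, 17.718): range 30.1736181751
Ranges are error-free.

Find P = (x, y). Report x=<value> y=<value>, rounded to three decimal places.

eq1: (x − 38.204)² + (y + 39.640)² = 97.5186671928²
eq2: (x − 30.076)² + (y − 7.755)² = 53.6074212822²
eq3: (x + 13.034)² + (y − 17.718)² = 30.1736181751²
eq3−eq1, eq3−eq2 (x²,y² cancel):
  102.476·x − 114.716·y = -6052.380681
  86.220·x − 19.926·y = -1482.415262
det = 102.476·-19.926 − -114.716·86.220 = 7848.876744
x = (-6052.380681·-19.926 − -114.716·-1482.415262) / 7848.876744 = -6.301158
y = (102.476·-1482.415262 − -6052.380681·86.220) / 7848.876744 = 47.130856

x=-6.301 y=47.131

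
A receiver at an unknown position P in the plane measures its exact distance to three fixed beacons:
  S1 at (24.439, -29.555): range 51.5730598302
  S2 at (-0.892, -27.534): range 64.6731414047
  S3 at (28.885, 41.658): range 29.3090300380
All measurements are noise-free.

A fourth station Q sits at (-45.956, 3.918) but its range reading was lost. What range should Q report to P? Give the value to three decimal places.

eq1: (x − 24.439)² + (y + 29.555)² = 51.5730598302²
eq2: (x + 0.892)² + (y + 27.534)² = 64.6731414047²
eq3: (x − 28.885)² + (y − 41.658)² = 29.3090300380²
eq2−eq1, eq2−eq3 (x²,y² cancel):
  50.662·x − 4.042·y = 2234.680645
  59.554·x + 138.384·y = 5134.411346
det = 50.662·138.384 − -4.042·59.554 = 7251.527476
x = (2234.680645·138.384 − -4.042·5134.411346) / 7251.527476 = 45.507286
y = (50.662·5134.411346 − 2234.680645·59.554) / 7251.527476 = 17.518430
|P − Q| = √((45.507286 − -45.956)² + (17.518430 − 3.918)²) = 92.468938

92.469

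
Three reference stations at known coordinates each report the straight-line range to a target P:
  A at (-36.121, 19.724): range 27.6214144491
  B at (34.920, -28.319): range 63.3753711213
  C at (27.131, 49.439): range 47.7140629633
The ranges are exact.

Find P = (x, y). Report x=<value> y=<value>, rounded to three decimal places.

x=-8.568 y=17.781

eq1: (x + 36.121)² + (y − 19.724)² = 27.6214144491²
eq2: (x − 34.920)² + (y + 28.319)² = 63.3753711213²
eq3: (x − 27.131)² + (y − 49.439)² = 47.7140629633²
eq1−eq2, eq1−eq3 (x²,y² cancel):
  142.082·x − 96.086·y = -2925.885785
  126.504·x + 59.430·y = -27.146203
det = 142.082·59.430 − -96.086·126.504 = 20599.196604
x = (-2925.885785·59.430 − -96.086·-27.146203) / 20599.196604 = -8.567993
y = (142.082·-27.146203 − -2925.885785·126.504) / 20599.196604 = 17.781240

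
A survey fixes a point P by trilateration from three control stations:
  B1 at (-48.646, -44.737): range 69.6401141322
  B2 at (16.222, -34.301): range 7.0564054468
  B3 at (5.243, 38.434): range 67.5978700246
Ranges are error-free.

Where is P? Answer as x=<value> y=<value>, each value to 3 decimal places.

eq1: (x + 48.646)² + (y + 44.737)² = 69.6401141322²
eq2: (x − 16.222)² + (y + 34.301)² = 7.0564054468²
eq3: (x − 5.243)² + (y − 38.434)² = 67.5978700246²
eq3−eq2, eq3−eq1 (x²,y² cancel):
  21.958·x − 145.470·y = 4454.729654
  -107.778·x − 166.342·y = 2582.897616
det = 21.958·-166.342 − -145.470·-107.778 = -19331.003296
x = (4454.729654·-166.342 − -145.470·2582.897616) / -19331.003296 = 18.895787
y = (21.958·2582.897616 − 4454.729654·-107.778) / -19331.003296 = -27.770784

x=18.896 y=-27.771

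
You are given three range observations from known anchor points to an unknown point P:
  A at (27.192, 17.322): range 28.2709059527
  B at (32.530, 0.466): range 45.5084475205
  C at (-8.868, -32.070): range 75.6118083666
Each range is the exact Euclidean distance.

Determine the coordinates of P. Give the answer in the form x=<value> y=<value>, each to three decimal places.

eq1: (x − 27.192)² + (y − 17.322)² = 28.2709059527²
eq2: (x − 32.530)² + (y − 0.466)² = 45.5084475205²
eq3: (x + 8.868)² + (y + 32.070)² = 75.6118083666²
eq1−eq2, eq1−eq3 (x²,y² cancel):
  10.676·x − 33.712·y = -1252.813164
  -72.120·x − 98.784·y = -4850.231665
det = 10.676·-98.784 − -33.712·-72.120 = -3485.927424
x = (-1252.813164·-98.784 − -33.712·-4850.231665) / -3485.927424 = 11.403885
y = (10.676·-4850.231665 − -1252.813164·-72.120) / -3485.927424 = 40.773643

x=11.404 y=40.774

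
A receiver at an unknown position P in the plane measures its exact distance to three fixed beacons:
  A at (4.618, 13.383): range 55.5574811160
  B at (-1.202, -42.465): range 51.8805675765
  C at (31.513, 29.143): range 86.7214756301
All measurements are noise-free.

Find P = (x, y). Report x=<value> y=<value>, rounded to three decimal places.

x=-44.111 y=-13.303

eq1: (x − 4.618)² + (y − 13.383)² = 55.5574811160²
eq2: (x + 1.202)² + (y + 42.465)² = 51.8805675765²
eq3: (x − 31.513)² + (y − 29.143)² = 86.7214756301²
eq2−eq3, eq2−eq1 (x²,y² cancel):
  65.430·x + 143.216·y = -4791.358454
  11.640·x + 111.696·y = -1999.330832
det = 65.430·111.696 − 143.216·11.640 = 5641.235040
x = (-4791.358454·111.696 − 143.216·-1999.330832) / 5641.235040 = -44.110803
y = (65.430·-1999.330832 − -4791.358454·11.640) / 5641.235040 = -13.302903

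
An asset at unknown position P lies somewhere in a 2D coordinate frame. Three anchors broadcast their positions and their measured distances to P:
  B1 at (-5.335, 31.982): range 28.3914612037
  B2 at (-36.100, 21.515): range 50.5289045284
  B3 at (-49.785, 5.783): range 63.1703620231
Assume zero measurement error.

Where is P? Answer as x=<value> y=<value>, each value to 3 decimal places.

eq1: (x + 5.335)² + (y − 31.982)² = 28.3914612037²
eq2: (x + 36.100)² + (y − 21.515)² = 50.5289045284²
eq3: (x + 49.785)² + (y − 5.783)² = 63.1703620231²
eq1−eq3, eq1−eq2 (x²,y² cancel):
  -88.900·x − 52.398·y = -1723.740804
  -61.530·x − 20.934·y = -1032.300448
det = -88.900·-20.934 − -52.398·-61.530 = -1363.016340
x = (-1723.740804·-20.934 − -52.398·-1032.300448) / -1363.016340 = 13.210178
y = (-88.900·-1032.300448 − -1723.740804·-61.530) / -1363.016340 = 10.484292

x=13.210 y=10.484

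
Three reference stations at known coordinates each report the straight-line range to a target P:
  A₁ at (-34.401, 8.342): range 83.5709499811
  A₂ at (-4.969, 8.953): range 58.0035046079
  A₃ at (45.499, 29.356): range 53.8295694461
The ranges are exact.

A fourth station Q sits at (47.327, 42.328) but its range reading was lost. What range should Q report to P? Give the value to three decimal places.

66.892

eq1: (x + 34.401)² + (y − 8.342)² = 83.5709499811²
eq2: (x + 4.969)² + (y − 8.953)² = 58.0035046079²
eq3: (x − 45.499)² + (y − 29.356)² = 53.8295694461²
eq1−eq3, eq1−eq2 (x²,y² cancel):
  159.800·x + 42.028·y = 5765.397106
  58.864·x + 1.222·y = 2471.526539
det = 159.800·1.222 − 42.028·58.864 = -2278.660592
x = (5765.397106·1.222 − 42.028·2471.526539) / -2278.660592 = 42.493385
y = (159.800·2471.526539 − 5765.397106·58.864) / -2278.660592 = -24.389594
|P − Q| = √((42.493385 − 47.327)² + (-24.389594 − 42.328)²) = 66.892459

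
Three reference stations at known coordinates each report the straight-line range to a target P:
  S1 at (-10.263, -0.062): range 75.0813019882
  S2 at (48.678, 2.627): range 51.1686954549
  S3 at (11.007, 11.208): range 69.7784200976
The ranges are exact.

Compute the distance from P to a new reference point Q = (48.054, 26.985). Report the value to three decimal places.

eq1: (x + 10.263)² + (y + 0.062)² = 75.0813019882²
eq2: (x − 48.678)² + (y − 2.627)² = 51.1686954549²
eq3: (x − 11.007)² + (y − 11.208)² = 69.7784200976²
eq1−eq2, eq1−eq3 (x²,y² cancel):
  117.882·x + 5.378·y = 5290.082314
  42.540·x + 22.540·y = 909.614297
det = 117.882·22.540 − 5.378·42.540 = 2428.280160
x = (5290.082314·22.540 − 5.378·909.614297) / 2428.280160 = 47.089521
y = (117.882·909.614297 − 5290.082314·42.540) / 2428.280160 = -48.517033
|P − Q| = √((47.089521 − 48.054)² + (-48.517033 − 26.985)²) = 75.508193

75.508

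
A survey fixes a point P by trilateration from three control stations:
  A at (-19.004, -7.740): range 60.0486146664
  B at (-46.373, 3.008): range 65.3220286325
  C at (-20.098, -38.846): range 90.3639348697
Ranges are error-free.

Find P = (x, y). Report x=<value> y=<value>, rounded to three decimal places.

eq1: (x + 19.004)² + (y + 7.740)² = 60.0486146664²
eq2: (x + 46.373)² + (y − 3.008)² = 65.3220286325²
eq3: (x + 20.098)² + (y + 38.846)² = 90.3639348697²
eq3−eq1, eq3−eq2 (x²,y² cancel):
  2.188·x + 62.212·y = 3067.922898
  -52.550·x + 83.708·y = 4145.235173
det = 2.188·83.708 − 62.212·-52.550 = 3452.393704
x = (3067.922898·83.708 − 62.212·4145.235173) / 3452.393704 = -0.310996
y = (2.188·4145.235173 − 3067.922898·-52.550) / 3452.393704 = 49.324943

x=-0.311 y=49.325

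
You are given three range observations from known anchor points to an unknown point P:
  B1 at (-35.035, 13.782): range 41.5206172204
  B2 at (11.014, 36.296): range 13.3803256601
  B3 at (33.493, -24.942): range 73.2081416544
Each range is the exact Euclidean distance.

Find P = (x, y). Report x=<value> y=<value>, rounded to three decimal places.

x=-2.082 y=39.041

eq1: (x + 35.035)² + (y − 13.782)² = 41.5206172204²
eq2: (x − 11.014)² + (y − 36.296)² = 13.3803256601²
eq3: (x − 33.493)² + (y + 24.942)² = 73.2081416544²
eq2−eq1, eq2−eq3 (x²,y² cancel):
  -92.098·x − 45.028·y = -1566.241603
  44.958·x − 122.476·y = -4875.222289
det = -92.098·-122.476 − -45.028·44.958 = 13304.163472
x = (-1566.241603·-122.476 − -45.028·-4875.222289) / 13304.163472 = -2.081642
y = (-92.098·-4875.222289 − -1566.241603·44.958) / 13304.163472 = 39.041411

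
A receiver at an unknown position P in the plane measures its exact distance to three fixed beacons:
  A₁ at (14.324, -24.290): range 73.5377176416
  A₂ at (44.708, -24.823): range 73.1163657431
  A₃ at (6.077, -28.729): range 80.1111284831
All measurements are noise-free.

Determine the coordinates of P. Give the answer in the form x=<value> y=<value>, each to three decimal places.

eq1: (x − 14.324)² + (y + 24.290)² = 73.5377176416²
eq2: (x − 44.708)² + (y + 24.823)² = 73.1163657431²
eq3: (x − 6.077)² + (y + 28.729)² = 80.1111284831²
eq3−eq2, eq3−eq1 (x²,y² cancel):
  77.262·x + 7.812·y = 2824.491190
  16.494·x + 8.878·y = 942.892697
det = 77.262·8.878 − 7.812·16.494 = 557.080908
x = (2824.491190·8.878 − 7.812·942.892697) / 557.080908 = 31.790634
y = (77.262·942.892697 − 2824.491190·16.494) / 557.080908 = 47.143274

x=31.791 y=47.143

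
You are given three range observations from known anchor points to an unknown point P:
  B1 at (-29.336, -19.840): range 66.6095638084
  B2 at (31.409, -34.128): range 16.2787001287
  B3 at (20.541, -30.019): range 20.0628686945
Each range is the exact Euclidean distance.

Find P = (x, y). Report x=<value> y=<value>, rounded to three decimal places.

x=37.267 y=-18.940

eq1: (x + 29.336)² + (y + 19.840)² = 66.6095638084²
eq2: (x − 31.409)² + (y + 34.128)² = 16.2787001287²
eq3: (x − 20.541)² + (y + 30.019)² = 20.0628686945²
eq1−eq2, eq1−eq3 (x²,y² cancel):
  121.490·x − 28.576·y = 5068.857082
  99.754·x − 20.358·y = 4103.161836
det = 121.490·-20.358 − -28.576·99.754 = 377.276884
x = (5068.857082·-20.358 − -28.576·4103.161836) / 377.276884 = 37.267484
y = (121.490·4103.161836 − 5068.857082·99.754) / 377.276884 = -18.940036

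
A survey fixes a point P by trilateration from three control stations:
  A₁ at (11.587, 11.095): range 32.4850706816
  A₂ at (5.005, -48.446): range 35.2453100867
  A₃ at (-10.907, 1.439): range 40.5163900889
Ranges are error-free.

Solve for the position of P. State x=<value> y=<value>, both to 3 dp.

eq1: (x − 11.587)² + (y − 11.095)² = 32.4850706816²
eq2: (x − 5.005)² + (y + 48.446)² = 35.2453100867²
eq3: (x + 10.907)² + (y − 1.439)² = 40.5163900889²
eq3−eq1, eq3−eq2 (x²,y² cancel):
  44.988·x + 19.312·y = 722.622273
  31.824·x − 99.770·y = 2650.377554
det = 44.988·-99.770 − 19.312·31.824 = -5103.037848
x = (722.622273·-99.770 − 19.312·2650.377554) / -5103.037848 = 24.158182
y = (44.988·2650.377554 − 722.622273·31.824) / -5103.037848 = -18.859052

x=24.158 y=-18.859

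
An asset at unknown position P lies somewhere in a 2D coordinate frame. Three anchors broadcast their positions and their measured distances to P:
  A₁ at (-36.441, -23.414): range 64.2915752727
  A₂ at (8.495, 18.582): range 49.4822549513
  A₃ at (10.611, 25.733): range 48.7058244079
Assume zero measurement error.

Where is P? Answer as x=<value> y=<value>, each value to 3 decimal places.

x=-35.682 y=40.873

eq1: (x + 36.441)² + (y + 23.414)² = 64.2915752727²
eq2: (x − 8.495)² + (y − 18.582)² = 49.4822549513²
eq3: (x − 10.611)² + (y − 25.733)² = 48.7058244079²
eq2−eq1, eq2−eq3 (x²,y² cancel):
  -89.872·x − 83.992·y = -226.206968
  4.232·x + 14.302·y = 433.561085
det = -89.872·14.302 − -83.992·4.232 = -929.895200
x = (-226.206968·14.302 − -83.992·433.561085) / -929.895200 = -35.681925
y = (-89.872·433.561085 − -226.206968·4.232) / -929.895200 = 40.873094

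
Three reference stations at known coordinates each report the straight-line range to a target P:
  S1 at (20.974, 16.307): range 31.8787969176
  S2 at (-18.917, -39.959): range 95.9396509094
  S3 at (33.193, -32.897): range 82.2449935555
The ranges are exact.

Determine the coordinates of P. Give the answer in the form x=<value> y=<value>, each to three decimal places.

x=19.092 y=48.130

eq1: (x − 20.974)² + (y − 16.307)² = 31.8787969176²
eq2: (x + 18.917)² + (y + 39.959)² = 95.9396509094²
eq3: (x − 33.193)² + (y + 32.897)² = 82.2449935555²
eq3−eq1, eq3−eq2 (x²,y² cancel):
  -24.438·x + 98.408·y = 4269.820339
  -104.220·x − 14.124·y = -2669.590940
det = -24.438·-14.124 − 98.408·-104.220 = 10601.244072
x = (4269.820339·-14.124 − 98.408·-2669.590940) / 10601.244072 = 19.092303
y = (-24.438·-2669.590940 − 4269.820339·-104.220) / 10601.244072 = 48.130213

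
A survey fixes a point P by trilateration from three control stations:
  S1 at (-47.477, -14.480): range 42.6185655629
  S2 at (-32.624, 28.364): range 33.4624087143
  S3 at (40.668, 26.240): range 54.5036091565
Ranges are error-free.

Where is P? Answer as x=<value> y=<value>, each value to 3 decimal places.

eq1: (x + 47.477)² + (y + 14.480)² = 42.6185655629²
eq2: (x + 32.624)² + (y − 28.364)² = 33.4624087143²
eq3: (x − 40.668)² + (y − 26.240)² = 54.5036091565²
eq2−eq3, eq2−eq1 (x²,y² cancel):
  146.584·x − 4.248·y = -1377.328662
  -29.706·x − 85.688·y = -101.715277
det = 146.584·-85.688 − -4.248·-29.706 = -12686.680880
x = (-1377.328662·-85.688 − -4.248·-101.715277) / -12686.680880 = -9.268654
y = (146.584·-101.715277 − -1377.328662·-29.706) / -12686.680880 = 4.400265

x=-9.269 y=4.400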